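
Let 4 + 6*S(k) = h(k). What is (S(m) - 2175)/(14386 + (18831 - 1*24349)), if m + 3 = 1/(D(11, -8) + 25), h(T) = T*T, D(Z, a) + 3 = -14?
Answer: -278309/1135104 ≈ -0.24518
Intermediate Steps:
D(Z, a) = -17 (D(Z, a) = -3 - 14 = -17)
h(T) = T²
m = -23/8 (m = -3 + 1/(-17 + 25) = -3 + 1/8 = -3 + ⅛ = -23/8 ≈ -2.8750)
S(k) = -⅔ + k²/6
(S(m) - 2175)/(14386 + (18831 - 1*24349)) = ((-⅔ + (-23/8)²/6) - 2175)/(14386 + (18831 - 1*24349)) = ((-⅔ + (⅙)*(529/64)) - 2175)/(14386 + (18831 - 24349)) = ((-⅔ + 529/384) - 2175)/(14386 - 5518) = (91/128 - 2175)/8868 = -278309/128*1/8868 = -278309/1135104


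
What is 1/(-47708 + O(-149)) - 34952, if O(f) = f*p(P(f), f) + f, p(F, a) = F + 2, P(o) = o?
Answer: -907144209/25954 ≈ -34952.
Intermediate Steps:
p(F, a) = 2 + F
O(f) = f + f*(2 + f) (O(f) = f*(2 + f) + f = f + f*(2 + f))
1/(-47708 + O(-149)) - 34952 = 1/(-47708 - 149*(3 - 149)) - 34952 = 1/(-47708 - 149*(-146)) - 34952 = 1/(-47708 + 21754) - 34952 = 1/(-25954) - 34952 = -1/25954 - 34952 = -907144209/25954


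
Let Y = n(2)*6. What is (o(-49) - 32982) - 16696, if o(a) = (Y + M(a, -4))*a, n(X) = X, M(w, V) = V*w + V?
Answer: -59674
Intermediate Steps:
M(w, V) = V + V*w
Y = 12 (Y = 2*6 = 12)
o(a) = a*(8 - 4*a) (o(a) = (12 - 4*(1 + a))*a = (12 + (-4 - 4*a))*a = (8 - 4*a)*a = a*(8 - 4*a))
(o(-49) - 32982) - 16696 = (4*(-49)*(2 - 1*(-49)) - 32982) - 16696 = (4*(-49)*(2 + 49) - 32982) - 16696 = (4*(-49)*51 - 32982) - 16696 = (-9996 - 32982) - 16696 = -42978 - 16696 = -59674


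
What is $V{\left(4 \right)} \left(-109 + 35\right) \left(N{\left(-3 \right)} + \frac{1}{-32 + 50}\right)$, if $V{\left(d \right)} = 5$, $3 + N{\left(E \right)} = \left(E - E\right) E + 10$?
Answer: $- \frac{23495}{9} \approx -2610.6$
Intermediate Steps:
$N{\left(E \right)} = 7$ ($N{\left(E \right)} = -3 + \left(\left(E - E\right) E + 10\right) = -3 + \left(0 E + 10\right) = -3 + \left(0 + 10\right) = -3 + 10 = 7$)
$V{\left(4 \right)} \left(-109 + 35\right) \left(N{\left(-3 \right)} + \frac{1}{-32 + 50}\right) = 5 \left(-109 + 35\right) \left(7 + \frac{1}{-32 + 50}\right) = 5 \left(- 74 \left(7 + \frac{1}{18}\right)\right) = 5 \left(\left(-74\right) \frac{127}{18}\right) = 5 \left(- \frac{4699}{9}\right) = - \frac{23495}{9}$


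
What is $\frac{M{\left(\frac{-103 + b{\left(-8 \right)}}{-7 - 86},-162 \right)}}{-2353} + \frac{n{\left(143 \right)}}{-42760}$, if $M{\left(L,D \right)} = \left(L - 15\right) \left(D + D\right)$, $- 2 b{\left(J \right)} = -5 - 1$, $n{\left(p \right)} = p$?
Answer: $- \frac{5990844449}{3119042680} \approx -1.9207$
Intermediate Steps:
$b{\left(J \right)} = 3$ ($b{\left(J \right)} = - \frac{-5 - 1}{2} = \left(- \frac{1}{2}\right) \left(-6\right) = 3$)
$M{\left(L,D \right)} = 2 D \left(-15 + L\right)$ ($M{\left(L,D \right)} = \left(-15 + L\right) 2 D = 2 D \left(-15 + L\right)$)
$\frac{M{\left(\frac{-103 + b{\left(-8 \right)}}{-7 - 86},-162 \right)}}{-2353} + \frac{n{\left(143 \right)}}{-42760} = \frac{2 \left(-162\right) \left(-15 + \frac{-103 + 3}{-7 - 86}\right)}{-2353} + \frac{143}{-42760} = 2 \left(-162\right) \left(-15 - \frac{100}{-93}\right) \left(- \frac{1}{2353}\right) + 143 \left(- \frac{1}{42760}\right) = 2 \left(-162\right) \left(-15 - - \frac{100}{93}\right) \left(- \frac{1}{2353}\right) - \frac{143}{42760} = 2 \left(-162\right) \left(-15 + \frac{100}{93}\right) \left(- \frac{1}{2353}\right) - \frac{143}{42760} = 2 \left(-162\right) \left(- \frac{1295}{93}\right) \left(- \frac{1}{2353}\right) - \frac{143}{42760} = \frac{139860}{31} \left(- \frac{1}{2353}\right) - \frac{143}{42760} = - \frac{139860}{72943} - \frac{143}{42760} = - \frac{5990844449}{3119042680}$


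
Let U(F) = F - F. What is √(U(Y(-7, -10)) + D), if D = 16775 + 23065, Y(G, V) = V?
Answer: 4*√2490 ≈ 199.60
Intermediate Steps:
U(F) = 0
D = 39840
√(U(Y(-7, -10)) + D) = √(0 + 39840) = √39840 = 4*√2490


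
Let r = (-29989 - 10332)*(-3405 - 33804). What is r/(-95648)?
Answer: -24595149/1568 ≈ -15686.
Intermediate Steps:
r = 1500304089 (r = -40321*(-37209) = 1500304089)
r/(-95648) = 1500304089/(-95648) = 1500304089*(-1/95648) = -24595149/1568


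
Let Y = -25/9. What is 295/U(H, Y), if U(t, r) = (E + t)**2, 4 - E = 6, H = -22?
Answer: 295/576 ≈ 0.51215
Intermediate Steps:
Y = -25/9 (Y = -25*1/9 = -25/9 ≈ -2.7778)
E = -2 (E = 4 - 1*6 = 4 - 6 = -2)
U(t, r) = (-2 + t)**2
295/U(H, Y) = 295/((-2 - 22)**2) = 295/((-24)**2) = 295/576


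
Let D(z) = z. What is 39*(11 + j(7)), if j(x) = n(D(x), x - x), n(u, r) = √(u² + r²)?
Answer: 702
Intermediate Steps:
n(u, r) = √(r² + u²)
j(x) = √(x²) (j(x) = √((x - x)² + x²) = √(0² + x²) = √(0 + x²) = √(x²))
39*(11 + j(7)) = 39*(11 + √(7²)) = 39*(11 + √49) = 39*(11 + 7) = 39*18 = 702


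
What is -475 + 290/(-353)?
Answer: -167965/353 ≈ -475.82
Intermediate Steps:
-475 + 290/(-353) = -475 - 1/353*290 = -475 - 290/353 = -167965/353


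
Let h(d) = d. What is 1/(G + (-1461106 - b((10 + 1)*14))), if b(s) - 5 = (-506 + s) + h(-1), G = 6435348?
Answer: 1/4974590 ≈ 2.0102e-7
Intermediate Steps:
b(s) = -502 + s (b(s) = 5 + ((-506 + s) - 1) = 5 + (-507 + s) = -502 + s)
1/(G + (-1461106 - b((10 + 1)*14))) = 1/(6435348 + (-1461106 - (-502 + (10 + 1)*14))) = 1/(6435348 + (-1461106 - (-502 + 11*14))) = 1/(6435348 + (-1461106 - (-502 + 154))) = 1/(6435348 + (-1461106 - 1*(-348))) = 1/(6435348 + (-1461106 + 348)) = 1/(6435348 - 1460758) = 1/4974590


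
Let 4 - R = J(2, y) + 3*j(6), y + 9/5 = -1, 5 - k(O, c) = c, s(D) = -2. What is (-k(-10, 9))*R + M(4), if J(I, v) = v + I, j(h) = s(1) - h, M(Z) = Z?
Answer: 596/5 ≈ 119.20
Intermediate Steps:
k(O, c) = 5 - c
y = -14/5 (y = -9/5 - 1 = -14/5 ≈ -2.8000)
j(h) = -2 - h
J(I, v) = I + v
R = 144/5 (R = 4 - ((2 - 14/5) + 3*(-2 - 1*6)) = 4 - (-⅘ + 3*(-2 - 6)) = 4 - (-⅘ + 3*(-8)) = 4 - (-⅘ - 24) = 4 - 1*(-124/5) = 4 + 124/5 = 144/5 ≈ 28.800)
(-k(-10, 9))*R + M(4) = -(5 - 1*9)*(144/5) + 4 = -(5 - 9)*(144/5) + 4 = -1*(-4)*(144/5) + 4 = 4*(144/5) + 4 = 576/5 + 4 = 596/5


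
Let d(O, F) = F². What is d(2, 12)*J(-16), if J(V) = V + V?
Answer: -4608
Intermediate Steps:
J(V) = 2*V
d(2, 12)*J(-16) = 12²*(2*(-16)) = 144*(-32) = -4608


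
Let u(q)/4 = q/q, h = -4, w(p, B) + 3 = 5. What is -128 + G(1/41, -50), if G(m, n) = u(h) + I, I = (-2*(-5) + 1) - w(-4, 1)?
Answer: -115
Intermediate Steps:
w(p, B) = 2 (w(p, B) = -3 + 5 = 2)
I = 9 (I = (-2*(-5) + 1) - 1*2 = (10 + 1) - 2 = 11 - 2 = 9)
u(q) = 4 (u(q) = 4*(q/q) = 4*1 = 4)
G(m, n) = 13 (G(m, n) = 4 + 9 = 13)
-128 + G(1/41, -50) = -128 + 13 = -115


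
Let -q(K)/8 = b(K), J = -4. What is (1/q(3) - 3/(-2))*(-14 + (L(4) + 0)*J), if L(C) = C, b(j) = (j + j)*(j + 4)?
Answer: -2515/56 ≈ -44.911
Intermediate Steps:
b(j) = 2*j*(4 + j) (b(j) = (2*j)*(4 + j) = 2*j*(4 + j))
q(K) = -16*K*(4 + K)
(1/q(3) - 3/(-2))*(-14 + (L(4) + 0)*J) = (1/(-16*3*(4 + 3)) - 3/(-2))*(-14 + (4 + 0)*(-4)) = (1/(-16*3*7) - 3*(-½))*(-14 + 4*(-4)) = (1/(-336) + 3/2)*(-14 - 16) = (1*(-1/336) + 3/2)*(-30) = (-1/336 + 3/2)*(-30) = (503/336)*(-30) = -2515/56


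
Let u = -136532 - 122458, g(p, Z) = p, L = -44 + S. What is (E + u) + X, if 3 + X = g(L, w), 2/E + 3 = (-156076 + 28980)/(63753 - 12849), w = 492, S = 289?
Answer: -4524991387/17488 ≈ -2.5875e+5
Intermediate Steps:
E = -6363/17488 (E = 2/(-3 + (-156076 + 28980)/(63753 - 12849)) = 2/(-3 - 127096/50904) = 2/(-3 - 127096*1/50904) = 2/(-3 - 15887/6363) = 2/(-34976/6363) = 2*(-6363/34976) = -6363/17488 ≈ -0.36385)
L = 245 (L = -44 + 289 = 245)
X = 242 (X = -3 + 245 = 242)
u = -258990
(E + u) + X = (-6363/17488 - 258990) + 242 = -4529223483/17488 + 242 = -4524991387/17488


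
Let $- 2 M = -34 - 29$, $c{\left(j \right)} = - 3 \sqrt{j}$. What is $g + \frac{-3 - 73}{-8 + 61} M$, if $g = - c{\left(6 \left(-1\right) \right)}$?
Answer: $- \frac{2394}{53} + 3 i \sqrt{6} \approx -45.17 + 7.3485 i$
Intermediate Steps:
$M = \frac{63}{2}$ ($M = - \frac{-34 - 29}{2} = \left(- \frac{1}{2}\right) \left(-63\right) = \frac{63}{2} \approx 31.5$)
$g = 3 i \sqrt{6}$ ($g = - \left(-3\right) \sqrt{6 \left(-1\right)} = - \left(-3\right) \sqrt{-6} = - \left(-3\right) i \sqrt{6} = 3 i \sqrt{6} \approx 7.3485 i$)
$g + \frac{-3 - 73}{-8 + 61} M = 3 i \sqrt{6} + \frac{-3 - 73}{-8 + 61} \cdot \frac{63}{2} = 3 i \sqrt{6} + - \frac{76}{53} \cdot \frac{63}{2} = 3 i \sqrt{6} + \left(-76\right) \frac{1}{53} \cdot \frac{63}{2} = 3 i \sqrt{6} - \frac{2394}{53} = - \frac{2394}{53} + 3 i \sqrt{6}$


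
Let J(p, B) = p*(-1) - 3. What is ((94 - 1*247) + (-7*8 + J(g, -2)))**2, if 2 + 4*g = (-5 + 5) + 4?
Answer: 180625/4 ≈ 45156.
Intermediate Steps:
g = 1/2 (g = -1/2 + ((-5 + 5) + 4)/4 = -1/2 + (0 + 4)/4 = -1/2 + (1/4)*4 = -1/2 + 1 = 1/2 ≈ 0.50000)
J(p, B) = -3 - p (J(p, B) = -p - 3 = -3 - p)
((94 - 1*247) + (-7*8 + J(g, -2)))**2 = ((94 - 1*247) + (-7*8 + (-3 - 1*1/2)))**2 = ((94 - 247) + (-56 + (-3 - 1/2)))**2 = (-153 + (-56 - 7/2))**2 = (-153 - 119/2)**2 = (-425/2)**2 = 180625/4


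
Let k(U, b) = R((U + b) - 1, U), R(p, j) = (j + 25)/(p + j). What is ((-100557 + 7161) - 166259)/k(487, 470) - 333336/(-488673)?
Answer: -61032295649671/83400192 ≈ -7.3180e+5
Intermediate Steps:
R(p, j) = (25 + j)/(j + p)
k(U, b) = (25 + U)/(-1 + b + 2*U) (k(U, b) = (25 + U)/(U + ((U + b) - 1)) = (25 + U)/(U + (-1 + U + b)) = (25 + U)/(-1 + b + 2*U))
((-100557 + 7161) - 166259)/k(487, 470) - 333336/(-488673) = ((-100557 + 7161) - 166259)/(((25 + 487)/(-1 + 470 + 2*487))) - 333336/(-488673) = (-93396 - 166259)/((512/(-1 + 470 + 974))) - 333336*(-1/488673) = -259655/(512/1443) + 111112/162891 = -259655/((1/1443)*512) + 111112/162891 = -259655/512/1443 + 111112/162891 = -259655*1443/512 + 111112/162891 = -374682165/512 + 111112/162891 = -61032295649671/83400192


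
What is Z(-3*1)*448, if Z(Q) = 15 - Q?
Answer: 8064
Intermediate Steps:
Z(-3*1)*448 = (15 - (-3))*448 = (15 - 1*(-3))*448 = (15 + 3)*448 = 18*448 = 8064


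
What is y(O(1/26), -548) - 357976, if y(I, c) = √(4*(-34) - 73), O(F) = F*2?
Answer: -357976 + I*√209 ≈ -3.5798e+5 + 14.457*I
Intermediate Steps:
O(F) = 2*F
y(I, c) = I*√209 (y(I, c) = √(-136 - 73) = √(-209) = I*√209)
y(O(1/26), -548) - 357976 = I*√209 - 357976 = -357976 + I*√209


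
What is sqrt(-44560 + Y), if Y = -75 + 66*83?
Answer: I*sqrt(39157) ≈ 197.88*I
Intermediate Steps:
Y = 5403 (Y = -75 + 5478 = 5403)
sqrt(-44560 + Y) = sqrt(-44560 + 5403) = sqrt(-39157) = I*sqrt(39157)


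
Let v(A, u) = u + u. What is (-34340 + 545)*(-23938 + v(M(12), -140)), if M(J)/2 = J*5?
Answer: 818447310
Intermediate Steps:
M(J) = 10*J (M(J) = 2*(J*5) = 2*(5*J) = 10*J)
v(A, u) = 2*u
(-34340 + 545)*(-23938 + v(M(12), -140)) = (-34340 + 545)*(-23938 + 2*(-140)) = -33795*(-23938 - 280) = -33795*(-24218) = 818447310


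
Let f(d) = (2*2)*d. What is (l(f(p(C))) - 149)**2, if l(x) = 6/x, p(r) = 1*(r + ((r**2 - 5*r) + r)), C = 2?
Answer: 358801/16 ≈ 22425.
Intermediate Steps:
p(r) = r**2 - 3*r (p(r) = 1*(r + (r**2 - 4*r)) = 1*(r**2 - 3*r) = r**2 - 3*r)
f(d) = 4*d
(l(f(p(C))) - 149)**2 = (6/((4*(2*(-3 + 2)))) - 149)**2 = (6/((4*(2*(-1)))) - 149)**2 = (6/((4*(-2))) - 149)**2 = (6/(-8) - 149)**2 = (6*(-1/8) - 149)**2 = (-3/4 - 149)**2 = (-599/4)**2 = 358801/16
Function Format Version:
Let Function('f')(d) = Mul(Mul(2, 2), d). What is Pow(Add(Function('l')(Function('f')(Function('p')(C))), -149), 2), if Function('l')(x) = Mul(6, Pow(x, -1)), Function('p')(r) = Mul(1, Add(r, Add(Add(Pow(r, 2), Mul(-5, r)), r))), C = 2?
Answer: Rational(358801, 16) ≈ 22425.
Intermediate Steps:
Function('p')(r) = Add(Pow(r, 2), Mul(-3, r)) (Function('p')(r) = Mul(1, Add(r, Add(Pow(r, 2), Mul(-4, r)))) = Mul(1, Add(Pow(r, 2), Mul(-3, r))) = Add(Pow(r, 2), Mul(-3, r)))
Function('f')(d) = Mul(4, d)
Pow(Add(Function('l')(Function('f')(Function('p')(C))), -149), 2) = Pow(Add(Mul(6, Pow(Mul(4, Mul(2, Add(-3, 2))), -1)), -149), 2) = Pow(Add(Mul(6, Pow(Mul(4, Mul(2, -1)), -1)), -149), 2) = Pow(Add(Mul(6, Pow(Mul(4, -2), -1)), -149), 2) = Pow(Add(Mul(6, Pow(-8, -1)), -149), 2) = Pow(Add(Mul(6, Rational(-1, 8)), -149), 2) = Pow(Add(Rational(-3, 4), -149), 2) = Pow(Rational(-599, 4), 2) = Rational(358801, 16)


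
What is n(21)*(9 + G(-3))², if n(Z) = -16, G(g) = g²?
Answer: -5184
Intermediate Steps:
n(21)*(9 + G(-3))² = -16*(9 + (-3)²)² = -16*(9 + 9)² = -16*18² = -16*324 = -5184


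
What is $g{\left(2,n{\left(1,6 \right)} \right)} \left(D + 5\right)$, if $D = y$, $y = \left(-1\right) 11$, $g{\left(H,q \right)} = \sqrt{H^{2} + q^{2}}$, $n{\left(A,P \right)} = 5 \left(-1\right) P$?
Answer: $- 12 \sqrt{226} \approx -180.4$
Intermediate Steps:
$n{\left(A,P \right)} = - 5 P$
$y = -11$
$D = -11$
$g{\left(2,n{\left(1,6 \right)} \right)} \left(D + 5\right) = \sqrt{2^{2} + \left(\left(-5\right) 6\right)^{2}} \left(-11 + 5\right) = \sqrt{4 + \left(-30\right)^{2}} \left(-6\right) = \sqrt{4 + 900} \left(-6\right) = \sqrt{904} \left(-6\right) = 2 \sqrt{226} \left(-6\right) = - 12 \sqrt{226}$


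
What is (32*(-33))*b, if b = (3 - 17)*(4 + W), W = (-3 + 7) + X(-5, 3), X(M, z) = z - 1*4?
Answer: 103488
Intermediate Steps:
X(M, z) = -4 + z (X(M, z) = z - 4 = -4 + z)
W = 3 (W = (-3 + 7) + (-4 + 3) = 4 - 1 = 3)
b = -98 (b = (3 - 17)*(4 + 3) = -14*7 = -98)
(32*(-33))*b = (32*(-33))*(-98) = -1056*(-98) = 103488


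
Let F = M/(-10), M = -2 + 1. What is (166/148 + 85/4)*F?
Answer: 3311/1480 ≈ 2.2372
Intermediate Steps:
M = -1
F = ⅒ (F = -1/(-10) = -1*(-⅒) = ⅒ ≈ 0.10000)
(166/148 + 85/4)*F = (166/148 + 85/4)*(⅒) = (166*(1/148) + 85*(¼))*(⅒) = (83/74 + 85/4)*(⅒) = (3311/148)*(⅒) = 3311/1480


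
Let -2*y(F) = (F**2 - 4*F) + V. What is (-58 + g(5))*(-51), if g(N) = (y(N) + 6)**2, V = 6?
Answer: 11781/4 ≈ 2945.3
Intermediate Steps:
y(F) = -3 + 2*F - F**2/2 (y(F) = -((F**2 - 4*F) + 6)/2 = -(6 + F**2 - 4*F)/2 = -3 + 2*F - F**2/2)
g(N) = (3 + 2*N - N**2/2)**2 (g(N) = ((-3 + 2*N - N**2/2) + 6)**2 = (3 + 2*N - N**2/2)**2)
(-58 + g(5))*(-51) = (-58 + (6 - 1*5**2 + 4*5)**2/4)*(-51) = (-58 + (6 - 1*25 + 20)**2/4)*(-51) = (-58 + (6 - 25 + 20)**2/4)*(-51) = (-58 + (1/4)*1**2)*(-51) = (-58 + (1/4)*1)*(-51) = (-58 + 1/4)*(-51) = -231/4*(-51) = 11781/4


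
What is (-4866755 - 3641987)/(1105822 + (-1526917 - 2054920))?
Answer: 8508742/2476015 ≈ 3.4365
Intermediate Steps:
(-4866755 - 3641987)/(1105822 + (-1526917 - 2054920)) = -8508742/(1105822 - 3581837) = -8508742/(-2476015) = -8508742*(-1/2476015) = 8508742/2476015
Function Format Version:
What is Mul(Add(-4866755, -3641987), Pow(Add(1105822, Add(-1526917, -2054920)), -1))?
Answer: Rational(8508742, 2476015) ≈ 3.4365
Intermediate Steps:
Mul(Add(-4866755, -3641987), Pow(Add(1105822, Add(-1526917, -2054920)), -1)) = Mul(-8508742, Pow(Add(1105822, -3581837), -1)) = Mul(-8508742, Pow(-2476015, -1)) = Mul(-8508742, Rational(-1, 2476015)) = Rational(8508742, 2476015)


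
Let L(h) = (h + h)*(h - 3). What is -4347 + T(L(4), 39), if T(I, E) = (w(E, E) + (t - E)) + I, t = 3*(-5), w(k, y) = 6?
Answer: -4387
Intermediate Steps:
L(h) = 2*h*(-3 + h) (L(h) = (2*h)*(-3 + h) = 2*h*(-3 + h))
t = -15
T(I, E) = -9 + I - E (T(I, E) = (6 + (-15 - E)) + I = (-9 - E) + I = -9 + I - E)
-4347 + T(L(4), 39) = -4347 + (-9 + 2*4*(-3 + 4) - 1*39) = -4347 + (-9 + 2*4*1 - 39) = -4347 + (-9 + 8 - 39) = -4347 - 40 = -4387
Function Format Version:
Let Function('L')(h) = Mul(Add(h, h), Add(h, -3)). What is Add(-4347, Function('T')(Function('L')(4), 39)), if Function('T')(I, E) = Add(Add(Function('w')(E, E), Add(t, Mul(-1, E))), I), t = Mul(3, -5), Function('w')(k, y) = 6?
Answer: -4387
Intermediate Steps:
Function('L')(h) = Mul(2, h, Add(-3, h)) (Function('L')(h) = Mul(Mul(2, h), Add(-3, h)) = Mul(2, h, Add(-3, h)))
t = -15
Function('T')(I, E) = Add(-9, I, Mul(-1, E)) (Function('T')(I, E) = Add(Add(6, Add(-15, Mul(-1, E))), I) = Add(Add(-9, Mul(-1, E)), I) = Add(-9, I, Mul(-1, E)))
Add(-4347, Function('T')(Function('L')(4), 39)) = Add(-4347, Add(-9, Mul(2, 4, Add(-3, 4)), Mul(-1, 39))) = Add(-4347, Add(-9, Mul(2, 4, 1), -39)) = Add(-4347, Add(-9, 8, -39)) = Add(-4347, -40) = -4387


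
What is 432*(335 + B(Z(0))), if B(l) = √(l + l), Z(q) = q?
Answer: 144720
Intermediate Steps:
B(l) = √2*√l (B(l) = √(2*l) = √2*√l)
432*(335 + B(Z(0))) = 432*(335 + √2*√0) = 432*(335 + √2*0) = 432*(335 + 0) = 432*335 = 144720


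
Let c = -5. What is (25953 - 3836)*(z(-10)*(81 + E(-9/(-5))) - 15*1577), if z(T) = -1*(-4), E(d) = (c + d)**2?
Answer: -12877645367/25 ≈ -5.1511e+8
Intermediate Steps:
E(d) = (-5 + d)**2
z(T) = 4
(25953 - 3836)*(z(-10)*(81 + E(-9/(-5))) - 15*1577) = (25953 - 3836)*(4*(81 + (-5 - 9/(-5))**2) - 15*1577) = 22117*(4*(81 + (-5 - 9*(-1/5))**2) - 23655) = 22117*(4*(81 + (-5 + 9/5)**2) - 23655) = 22117*(4*(81 + (-16/5)**2) - 23655) = 22117*(4*(81 + 256/25) - 23655) = 22117*(4*(2281/25) - 23655) = 22117*(9124/25 - 23655) = 22117*(-582251/25) = -12877645367/25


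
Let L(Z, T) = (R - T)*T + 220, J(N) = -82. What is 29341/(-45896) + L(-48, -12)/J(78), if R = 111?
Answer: 27619707/1881736 ≈ 14.678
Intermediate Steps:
L(Z, T) = 220 + T*(111 - T) (L(Z, T) = (111 - T)*T + 220 = T*(111 - T) + 220 = 220 + T*(111 - T))
29341/(-45896) + L(-48, -12)/J(78) = 29341/(-45896) + (220 - 1*(-12)**2 + 111*(-12))/(-82) = 29341*(-1/45896) + (220 - 1*144 - 1332)*(-1/82) = -29341/45896 + (220 - 144 - 1332)*(-1/82) = -29341/45896 - 1256*(-1/82) = -29341/45896 + 628/41 = 27619707/1881736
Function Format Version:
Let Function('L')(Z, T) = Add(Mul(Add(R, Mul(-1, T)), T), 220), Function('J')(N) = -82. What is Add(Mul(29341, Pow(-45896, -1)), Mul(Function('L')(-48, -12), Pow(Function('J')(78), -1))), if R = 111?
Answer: Rational(27619707, 1881736) ≈ 14.678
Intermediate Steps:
Function('L')(Z, T) = Add(220, Mul(T, Add(111, Mul(-1, T)))) (Function('L')(Z, T) = Add(Mul(Add(111, Mul(-1, T)), T), 220) = Add(Mul(T, Add(111, Mul(-1, T))), 220) = Add(220, Mul(T, Add(111, Mul(-1, T)))))
Add(Mul(29341, Pow(-45896, -1)), Mul(Function('L')(-48, -12), Pow(Function('J')(78), -1))) = Add(Mul(29341, Pow(-45896, -1)), Mul(Add(220, Mul(-1, Pow(-12, 2)), Mul(111, -12)), Pow(-82, -1))) = Add(Mul(29341, Rational(-1, 45896)), Mul(Add(220, Mul(-1, 144), -1332), Rational(-1, 82))) = Add(Rational(-29341, 45896), Mul(Add(220, -144, -1332), Rational(-1, 82))) = Add(Rational(-29341, 45896), Mul(-1256, Rational(-1, 82))) = Add(Rational(-29341, 45896), Rational(628, 41)) = Rational(27619707, 1881736)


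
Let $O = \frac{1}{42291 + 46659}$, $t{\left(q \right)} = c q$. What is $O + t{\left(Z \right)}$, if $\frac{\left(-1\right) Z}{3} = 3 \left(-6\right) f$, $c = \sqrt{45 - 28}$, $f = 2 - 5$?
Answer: $\frac{1}{88950} - 162 \sqrt{17} \approx -667.94$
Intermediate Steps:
$f = -3$
$c = \sqrt{17} \approx 4.1231$
$Z = -162$ ($Z = - 3 \cdot 3 \left(-6\right) \left(-3\right) = - 3 \left(\left(-18\right) \left(-3\right)\right) = \left(-3\right) 54 = -162$)
$t{\left(q \right)} = q \sqrt{17}$ ($t{\left(q \right)} = \sqrt{17} q = q \sqrt{17}$)
$O = \frac{1}{88950} \approx 1.1242 \cdot 10^{-5}$
$O + t{\left(Z \right)} = \frac{1}{88950} - 162 \sqrt{17}$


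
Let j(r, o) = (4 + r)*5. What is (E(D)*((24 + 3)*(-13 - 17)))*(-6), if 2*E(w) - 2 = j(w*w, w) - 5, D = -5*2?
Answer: 1256310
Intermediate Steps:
j(r, o) = 20 + 5*r
D = -10
E(w) = 17/2 + 5*w²/2 (E(w) = 1 + ((20 + 5*(w*w)) - 5)/2 = 1 + ((20 + 5*w²) - 5)/2 = 1 + (15 + 5*w²)/2 = 1 + (15/2 + 5*w²/2) = 17/2 + 5*w²/2)
(E(D)*((24 + 3)*(-13 - 17)))*(-6) = ((17/2 + (5/2)*(-10)²)*((24 + 3)*(-13 - 17)))*(-6) = ((17/2 + (5/2)*100)*(27*(-30)))*(-6) = ((17/2 + 250)*(-810))*(-6) = ((517/2)*(-810))*(-6) = -209385*(-6) = 1256310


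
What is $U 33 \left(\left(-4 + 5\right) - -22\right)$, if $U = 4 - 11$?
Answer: $-5313$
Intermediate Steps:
$U = -7$ ($U = 4 - 11 = -7$)
$U 33 \left(\left(-4 + 5\right) - -22\right) = \left(-7\right) 33 \left(\left(-4 + 5\right) - -22\right) = - 231 \left(1 + 22\right) = \left(-231\right) 23 = -5313$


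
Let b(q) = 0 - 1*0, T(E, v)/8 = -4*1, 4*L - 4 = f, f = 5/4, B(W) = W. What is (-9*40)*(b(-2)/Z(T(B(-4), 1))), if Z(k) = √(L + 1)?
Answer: 0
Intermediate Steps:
f = 5/4 (f = 5*(¼) = 5/4 ≈ 1.2500)
L = 21/16 (L = 1 + (¼)*(5/4) = 1 + 5/16 = 21/16 ≈ 1.3125)
T(E, v) = -32 (T(E, v) = 8*(-4*1) = 8*(-4) = -32)
Z(k) = √37/4 (Z(k) = √(21/16 + 1) = √(37/16) = √37/4)
b(q) = 0 (b(q) = 0 + 0 = 0)
(-9*40)*(b(-2)/Z(T(B(-4), 1))) = (-9*40)*(0/((√37/4))) = -0*4*√37/37 = -360*0 = 0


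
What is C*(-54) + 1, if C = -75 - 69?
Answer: 7777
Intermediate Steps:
C = -144
C*(-54) + 1 = -144*(-54) + 1 = 7776 + 1 = 7777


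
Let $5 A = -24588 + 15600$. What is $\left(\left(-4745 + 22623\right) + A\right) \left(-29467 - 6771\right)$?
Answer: $- \frac{2913607676}{5} \approx -5.8272 \cdot 10^{8}$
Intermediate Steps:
$A = - \frac{8988}{5}$ ($A = \frac{-24588 + 15600}{5} = \frac{1}{5} \left(-8988\right) = - \frac{8988}{5} \approx -1797.6$)
$\left(\left(-4745 + 22623\right) + A\right) \left(-29467 - 6771\right) = \left(\left(-4745 + 22623\right) - \frac{8988}{5}\right) \left(-29467 - 6771\right) = \left(17878 - \frac{8988}{5}\right) \left(-29467 - 6771\right) = \frac{80402}{5} \left(-36238\right) = - \frac{2913607676}{5}$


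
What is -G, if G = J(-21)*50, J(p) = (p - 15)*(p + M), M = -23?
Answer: -79200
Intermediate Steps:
J(p) = (-23 + p)*(-15 + p) (J(p) = (p - 15)*(p - 23) = (-15 + p)*(-23 + p) = (-23 + p)*(-15 + p))
G = 79200 (G = (345 + (-21)**2 - 38*(-21))*50 = (345 + 441 + 798)*50 = 1584*50 = 79200)
-G = -1*79200 = -79200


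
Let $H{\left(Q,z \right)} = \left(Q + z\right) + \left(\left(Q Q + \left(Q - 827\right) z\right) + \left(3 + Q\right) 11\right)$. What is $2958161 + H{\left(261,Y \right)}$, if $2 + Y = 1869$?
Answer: $1974592$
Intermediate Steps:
$Y = 1867$ ($Y = -2 + 1869 = 1867$)
$H{\left(Q,z \right)} = 33 + z + Q^{2} + 12 Q + z \left(-827 + Q\right)$ ($H{\left(Q,z \right)} = \left(Q + z\right) + \left(\left(Q^{2} + \left(-827 + Q\right) z\right) + \left(33 + 11 Q\right)\right) = \left(Q + z\right) + \left(\left(Q^{2} + z \left(-827 + Q\right)\right) + \left(33 + 11 Q\right)\right) = \left(Q + z\right) + \left(33 + Q^{2} + 11 Q + z \left(-827 + Q\right)\right) = 33 + z + Q^{2} + 12 Q + z \left(-827 + Q\right)$)
$2958161 + H{\left(261,Y \right)} = 2958161 + \left(33 + 261^{2} - 1542142 + 12 \cdot 261 + 261 \cdot 1867\right) = 2958161 + \left(33 + 68121 - 1542142 + 3132 + 487287\right) = 2958161 - 983569 = 1974592$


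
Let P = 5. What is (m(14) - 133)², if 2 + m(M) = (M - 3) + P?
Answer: 14161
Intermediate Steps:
m(M) = M (m(M) = -2 + ((M - 3) + 5) = -2 + ((-3 + M) + 5) = -2 + (2 + M) = M)
(m(14) - 133)² = (14 - 133)² = (-119)² = 14161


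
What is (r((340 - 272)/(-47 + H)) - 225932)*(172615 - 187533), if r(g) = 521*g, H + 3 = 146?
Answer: 40379378549/12 ≈ 3.3649e+9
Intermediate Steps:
H = 143 (H = -3 + 146 = 143)
(r((340 - 272)/(-47 + H)) - 225932)*(172615 - 187533) = (521*((340 - 272)/(-47 + 143)) - 225932)*(172615 - 187533) = (521*(68/96) - 225932)*(-14918) = (521*(68*(1/96)) - 225932)*(-14918) = (521*(17/24) - 225932)*(-14918) = (8857/24 - 225932)*(-14918) = -5413511/24*(-14918) = 40379378549/12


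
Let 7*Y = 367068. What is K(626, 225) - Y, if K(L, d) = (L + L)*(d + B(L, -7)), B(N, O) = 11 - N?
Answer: -3785028/7 ≈ -5.4072e+5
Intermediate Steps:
Y = 367068/7 (Y = (1/7)*367068 = 367068/7 ≈ 52438.)
K(L, d) = 2*L*(11 + d - L) (K(L, d) = (L + L)*(d + (11 - L)) = (2*L)*(11 + d - L) = 2*L*(11 + d - L))
K(626, 225) - Y = 2*626*(11 + 225 - 1*626) - 1*367068/7 = 2*626*(11 + 225 - 626) - 367068/7 = 2*626*(-390) - 367068/7 = -488280 - 367068/7 = -3785028/7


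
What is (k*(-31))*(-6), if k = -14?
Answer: -2604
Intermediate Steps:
(k*(-31))*(-6) = -14*(-31)*(-6) = 434*(-6) = -2604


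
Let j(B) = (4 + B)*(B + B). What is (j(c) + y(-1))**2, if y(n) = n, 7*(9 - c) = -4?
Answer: 160807761/2401 ≈ 66975.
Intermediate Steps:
c = 67/7 (c = 9 - 1/7*(-4) = 9 + 4/7 = 67/7 ≈ 9.5714)
j(B) = 2*B*(4 + B) (j(B) = (4 + B)*(2*B) = 2*B*(4 + B))
(j(c) + y(-1))**2 = (2*(67/7)*(4 + 67/7) - 1)**2 = (2*(67/7)*(95/7) - 1)**2 = (12730/49 - 1)**2 = (12681/49)**2 = 160807761/2401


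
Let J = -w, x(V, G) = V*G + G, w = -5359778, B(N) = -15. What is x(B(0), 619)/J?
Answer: -4333/2679889 ≈ -0.0016169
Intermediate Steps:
x(V, G) = G + G*V (x(V, G) = G*V + G = G + G*V)
J = 5359778 (J = -1*(-5359778) = 5359778)
x(B(0), 619)/J = (619*(1 - 15))/5359778 = (619*(-14))*(1/5359778) = -8666*1/5359778 = -4333/2679889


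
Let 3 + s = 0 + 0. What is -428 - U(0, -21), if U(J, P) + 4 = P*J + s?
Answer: -421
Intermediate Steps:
s = -3 (s = -3 + (0 + 0) = -3 + 0 = -3)
U(J, P) = -7 + J*P (U(J, P) = -4 + (P*J - 3) = -4 + (J*P - 3) = -4 + (-3 + J*P) = -7 + J*P)
-428 - U(0, -21) = -428 - (-7 + 0*(-21)) = -428 - (-7 + 0) = -428 - 1*(-7) = -428 + 7 = -421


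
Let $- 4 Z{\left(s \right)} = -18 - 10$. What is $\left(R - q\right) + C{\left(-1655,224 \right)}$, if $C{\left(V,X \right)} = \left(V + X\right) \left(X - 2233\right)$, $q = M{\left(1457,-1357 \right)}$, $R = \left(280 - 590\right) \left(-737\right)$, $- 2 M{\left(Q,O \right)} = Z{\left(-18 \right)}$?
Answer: $\frac{6206705}{2} \approx 3.1034 \cdot 10^{6}$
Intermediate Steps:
$Z{\left(s \right)} = 7$ ($Z{\left(s \right)} = - \frac{-18 - 10}{4} = \left(- \frac{1}{4}\right) \left(-28\right) = 7$)
$M{\left(Q,O \right)} = - \frac{7}{2}$ ($M{\left(Q,O \right)} = \left(- \frac{1}{2}\right) 7 = - \frac{7}{2}$)
$R = 228470$ ($R = \left(-310\right) \left(-737\right) = 228470$)
$q = - \frac{7}{2} \approx -3.5$
$C{\left(V,X \right)} = \left(-2233 + X\right) \left(V + X\right)$ ($C{\left(V,X \right)} = \left(V + X\right) \left(-2233 + X\right) = \left(-2233 + X\right) \left(V + X\right)$)
$\left(R - q\right) + C{\left(-1655,224 \right)} = \left(228470 - - \frac{7}{2}\right) - \left(-2824703 - 50176\right) = \left(228470 + \frac{7}{2}\right) + \left(50176 + 3695615 - 500192 - 370720\right) = \frac{456947}{2} + 2874879 = \frac{6206705}{2}$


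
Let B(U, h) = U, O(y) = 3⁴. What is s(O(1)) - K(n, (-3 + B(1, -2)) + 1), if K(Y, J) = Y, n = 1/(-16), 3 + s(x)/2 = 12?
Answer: 289/16 ≈ 18.063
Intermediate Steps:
O(y) = 81
s(x) = 18 (s(x) = -6 + 2*12 = -6 + 24 = 18)
n = -1/16 ≈ -0.062500
s(O(1)) - K(n, (-3 + B(1, -2)) + 1) = 18 - 1*(-1/16) = 18 + 1/16 = 289/16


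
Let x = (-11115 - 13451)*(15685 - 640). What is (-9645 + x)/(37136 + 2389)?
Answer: -24640341/2635 ≈ -9351.2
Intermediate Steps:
x = -369595470 (x = -24566*15045 = -369595470)
(-9645 + x)/(37136 + 2389) = (-9645 - 369595470)/(37136 + 2389) = -369605115/39525 = -369605115*1/39525 = -24640341/2635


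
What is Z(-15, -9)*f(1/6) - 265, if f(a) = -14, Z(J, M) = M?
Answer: -139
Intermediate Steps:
Z(-15, -9)*f(1/6) - 265 = -9*(-14) - 265 = 126 - 265 = -139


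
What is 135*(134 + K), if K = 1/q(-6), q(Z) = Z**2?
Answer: 72375/4 ≈ 18094.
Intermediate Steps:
K = 1/36 (K = 1/((-6)**2) = 1/36 ≈ 0.027778)
135*(134 + K) = 135*(134 + 1/36) = 135*(4825/36) = 72375/4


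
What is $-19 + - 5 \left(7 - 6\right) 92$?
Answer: $-479$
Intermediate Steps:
$-19 + - 5 \left(7 - 6\right) 92 = -19 + \left(-5\right) 1 \cdot 92 = -19 - 460 = -479$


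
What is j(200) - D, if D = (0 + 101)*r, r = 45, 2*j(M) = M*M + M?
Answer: 15555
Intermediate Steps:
j(M) = M/2 + M²/2 (j(M) = (M*M + M)/2 = (M² + M)/2 = (M + M²)/2 = M/2 + M²/2)
D = 4545 (D = (0 + 101)*45 = 101*45 = 4545)
j(200) - D = (½)*200*(1 + 200) - 1*4545 = (½)*200*201 - 4545 = 20100 - 4545 = 15555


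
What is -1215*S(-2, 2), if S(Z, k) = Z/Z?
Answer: -1215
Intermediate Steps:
S(Z, k) = 1
-1215*S(-2, 2) = -1215*1 = -1215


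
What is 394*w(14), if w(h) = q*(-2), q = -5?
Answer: 3940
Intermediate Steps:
w(h) = 10 (w(h) = -5*(-2) = 10)
394*w(14) = 394*10 = 3940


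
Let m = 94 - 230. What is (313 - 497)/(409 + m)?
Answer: -184/273 ≈ -0.67399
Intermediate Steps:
m = -136
(313 - 497)/(409 + m) = (313 - 497)/(409 - 136) = -184/273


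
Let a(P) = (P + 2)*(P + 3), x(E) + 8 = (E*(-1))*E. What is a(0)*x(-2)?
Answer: -72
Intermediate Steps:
x(E) = -8 - E² (x(E) = -8 + (E*(-1))*E = -8 + (-E)*E = -8 - E²)
a(P) = (2 + P)*(3 + P)
a(0)*x(-2) = (6 + 0² + 5*0)*(-8 - 1*(-2)²) = (6 + 0 + 0)*(-8 - 1*4) = 6*(-8 - 4) = 6*(-12) = -72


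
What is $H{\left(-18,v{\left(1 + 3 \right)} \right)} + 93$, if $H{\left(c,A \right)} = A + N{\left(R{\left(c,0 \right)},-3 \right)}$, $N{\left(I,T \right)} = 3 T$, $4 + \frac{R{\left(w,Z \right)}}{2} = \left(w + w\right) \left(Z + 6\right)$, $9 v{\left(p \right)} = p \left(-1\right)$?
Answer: $\frac{752}{9} \approx 83.556$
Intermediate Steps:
$v{\left(p \right)} = - \frac{p}{9}$ ($v{\left(p \right)} = \frac{p \left(-1\right)}{9} = \frac{\left(-1\right) p}{9} = - \frac{p}{9}$)
$R{\left(w,Z \right)} = -8 + 4 w \left(6 + Z\right)$ ($R{\left(w,Z \right)} = -8 + 2 \left(w + w\right) \left(Z + 6\right) = -8 + 2 \cdot 2 w \left(6 + Z\right) = -8 + 4 w \left(6 + Z\right)$)
$H{\left(c,A \right)} = -9 + A$ ($H{\left(c,A \right)} = A + 3 \left(-3\right) = A - 9 = -9 + A$)
$H{\left(-18,v{\left(1 + 3 \right)} \right)} + 93 = \left(-9 - \frac{1 + 3}{9}\right) + 93 = \left(-9 - \frac{4}{9}\right) + 93 = - \frac{85}{9} + 93 = \frac{752}{9}$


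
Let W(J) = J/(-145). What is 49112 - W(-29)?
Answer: 245559/5 ≈ 49112.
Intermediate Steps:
W(J) = -J/145 (W(J) = J*(-1/145) = -J/145)
49112 - W(-29) = 49112 - (-1)*(-29)/145 = 49112 - 1*1/5 = 49112 - 1/5 = 245559/5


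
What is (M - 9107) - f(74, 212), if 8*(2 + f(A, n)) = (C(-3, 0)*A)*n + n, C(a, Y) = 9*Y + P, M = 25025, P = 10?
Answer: -7433/2 ≈ -3716.5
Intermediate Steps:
C(a, Y) = 10 + 9*Y (C(a, Y) = 9*Y + 10 = 10 + 9*Y)
f(A, n) = -2 + n/8 + 5*A*n/4 (f(A, n) = -2 + (((10 + 9*0)*A)*n + n)/8 = -2 + (((10 + 0)*A)*n + n)/8 = -2 + ((10*A)*n + n)/8 = -2 + (10*A*n + n)/8 = -2 + (n + 10*A*n)/8 = -2 + (n/8 + 5*A*n/4) = -2 + n/8 + 5*A*n/4)
(M - 9107) - f(74, 212) = (25025 - 9107) - (-2 + (⅛)*212 + (5/4)*74*212) = 15918 - (-2 + 53/2 + 19610) = 15918 - 1*39269/2 = 15918 - 39269/2 = -7433/2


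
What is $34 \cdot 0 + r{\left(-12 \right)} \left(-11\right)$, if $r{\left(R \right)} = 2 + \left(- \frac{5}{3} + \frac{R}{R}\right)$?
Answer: $- \frac{44}{3} \approx -14.667$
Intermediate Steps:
$r{\left(R \right)} = \frac{4}{3}$ ($r{\left(R \right)} = 2 + \left(\left(-5\right) \frac{1}{3} + 1\right) = 2 + \left(- \frac{5}{3} + 1\right) = 2 - \frac{2}{3} = \frac{4}{3}$)
$34 \cdot 0 + r{\left(-12 \right)} \left(-11\right) = 34 \cdot 0 + \frac{4}{3} \left(-11\right) = 0 - \frac{44}{3} = - \frac{44}{3}$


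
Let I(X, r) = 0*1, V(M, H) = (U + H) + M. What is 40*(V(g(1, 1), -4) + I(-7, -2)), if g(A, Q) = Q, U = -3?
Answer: -240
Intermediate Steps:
V(M, H) = -3 + H + M (V(M, H) = (-3 + H) + M = -3 + H + M)
I(X, r) = 0
40*(V(g(1, 1), -4) + I(-7, -2)) = 40*((-3 - 4 + 1) + 0) = 40*(-6 + 0) = 40*(-6) = -240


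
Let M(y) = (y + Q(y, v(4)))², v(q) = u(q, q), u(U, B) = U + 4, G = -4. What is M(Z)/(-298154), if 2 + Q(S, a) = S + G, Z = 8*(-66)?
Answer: -563922/149077 ≈ -3.7828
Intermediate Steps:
Z = -528
u(U, B) = 4 + U
v(q) = 4 + q
Q(S, a) = -6 + S (Q(S, a) = -2 + (S - 4) = -2 + (-4 + S) = -6 + S)
M(y) = (-6 + 2*y)² (M(y) = (y + (-6 + y))² = (-6 + 2*y)²)
M(Z)/(-298154) = (4*(-3 - 528)²)/(-298154) = (4*(-531)²)*(-1/298154) = (4*281961)*(-1/298154) = 1127844*(-1/298154) = -563922/149077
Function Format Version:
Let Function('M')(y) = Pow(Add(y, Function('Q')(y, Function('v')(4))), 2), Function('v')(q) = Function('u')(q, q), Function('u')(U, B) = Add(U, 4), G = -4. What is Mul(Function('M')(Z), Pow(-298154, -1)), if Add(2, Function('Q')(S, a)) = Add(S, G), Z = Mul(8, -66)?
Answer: Rational(-563922, 149077) ≈ -3.7828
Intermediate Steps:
Z = -528
Function('u')(U, B) = Add(4, U)
Function('v')(q) = Add(4, q)
Function('Q')(S, a) = Add(-6, S) (Function('Q')(S, a) = Add(-2, Add(S, -4)) = Add(-2, Add(-4, S)) = Add(-6, S))
Function('M')(y) = Pow(Add(-6, Mul(2, y)), 2) (Function('M')(y) = Pow(Add(y, Add(-6, y)), 2) = Pow(Add(-6, Mul(2, y)), 2))
Mul(Function('M')(Z), Pow(-298154, -1)) = Mul(Mul(4, Pow(Add(-3, -528), 2)), Pow(-298154, -1)) = Mul(Mul(4, Pow(-531, 2)), Rational(-1, 298154)) = Mul(Mul(4, 281961), Rational(-1, 298154)) = Mul(1127844, Rational(-1, 298154)) = Rational(-563922, 149077)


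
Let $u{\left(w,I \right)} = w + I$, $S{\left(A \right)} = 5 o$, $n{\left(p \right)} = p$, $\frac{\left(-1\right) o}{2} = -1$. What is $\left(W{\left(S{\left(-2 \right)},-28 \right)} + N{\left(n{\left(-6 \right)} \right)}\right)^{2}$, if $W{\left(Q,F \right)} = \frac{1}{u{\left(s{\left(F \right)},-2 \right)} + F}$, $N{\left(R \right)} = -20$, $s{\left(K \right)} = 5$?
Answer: $\frac{251001}{625} \approx 401.6$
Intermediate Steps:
$o = 2$ ($o = \left(-2\right) \left(-1\right) = 2$)
$S{\left(A \right)} = 10$ ($S{\left(A \right)} = 5 \cdot 2 = 10$)
$u{\left(w,I \right)} = I + w$
$W{\left(Q,F \right)} = \frac{1}{3 + F}$ ($W{\left(Q,F \right)} = \frac{1}{\left(-2 + 5\right) + F} = \frac{1}{3 + F}$)
$\left(W{\left(S{\left(-2 \right)},-28 \right)} + N{\left(n{\left(-6 \right)} \right)}\right)^{2} = \left(\frac{1}{3 - 28} - 20\right)^{2} = \left(\frac{1}{-25} - 20\right)^{2} = \left(- \frac{1}{25} - 20\right)^{2} = \left(- \frac{501}{25}\right)^{2} = \frac{251001}{625}$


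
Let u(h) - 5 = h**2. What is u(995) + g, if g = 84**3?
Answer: 1582734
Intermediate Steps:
u(h) = 5 + h**2
g = 592704
u(995) + g = (5 + 995**2) + 592704 = (5 + 990025) + 592704 = 990030 + 592704 = 1582734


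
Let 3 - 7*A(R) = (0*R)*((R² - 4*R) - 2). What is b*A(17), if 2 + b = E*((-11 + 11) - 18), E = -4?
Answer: 30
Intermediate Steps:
A(R) = 3/7 (A(R) = 3/7 - 0*R*((R² - 4*R) - 2)/7 = 3/7 - 0*(-2 + R² - 4*R) = 3/7 - ⅐*0 = 3/7 + 0 = 3/7)
b = 70 (b = -2 - 4*((-11 + 11) - 18) = -2 - 4*(0 - 18) = -2 - 4*(-18) = -2 + 72 = 70)
b*A(17) = 70*(3/7) = 30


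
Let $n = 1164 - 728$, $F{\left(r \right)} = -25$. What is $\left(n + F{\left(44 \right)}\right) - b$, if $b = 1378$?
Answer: $-967$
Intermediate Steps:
$n = 436$
$\left(n + F{\left(44 \right)}\right) - b = \left(436 - 25\right) - 1378 = 411 - 1378 = -967$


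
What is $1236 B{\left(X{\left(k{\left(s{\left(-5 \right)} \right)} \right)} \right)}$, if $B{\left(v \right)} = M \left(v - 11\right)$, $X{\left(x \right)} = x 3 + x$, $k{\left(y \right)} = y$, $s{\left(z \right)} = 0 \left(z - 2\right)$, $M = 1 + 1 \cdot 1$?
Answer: $-27192$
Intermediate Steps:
$M = 2$ ($M = 1 + 1 = 2$)
$s{\left(z \right)} = 0$ ($s{\left(z \right)} = 0 \left(-2 + z\right) = 0$)
$X{\left(x \right)} = 4 x$ ($X{\left(x \right)} = 3 x + x = 4 x$)
$B{\left(v \right)} = -22 + 2 v$ ($B{\left(v \right)} = 2 \left(v - 11\right) = 2 \left(-11 + v\right) = -22 + 2 v$)
$1236 B{\left(X{\left(k{\left(s{\left(-5 \right)} \right)} \right)} \right)} = 1236 \left(-22 + 2 \cdot 4 \cdot 0\right) = 1236 \left(-22 + 2 \cdot 0\right) = 1236 \left(-22 + 0\right) = 1236 \left(-22\right) = -27192$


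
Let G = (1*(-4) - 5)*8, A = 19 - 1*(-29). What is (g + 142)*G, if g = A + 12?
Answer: -14544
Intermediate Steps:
A = 48 (A = 19 + 29 = 48)
G = -72 (G = (-4 - 5)*8 = -9*8 = -72)
g = 60 (g = 48 + 12 = 60)
(g + 142)*G = (60 + 142)*(-72) = 202*(-72) = -14544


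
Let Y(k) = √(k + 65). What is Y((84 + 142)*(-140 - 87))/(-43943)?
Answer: -3*I*√5693/43943 ≈ -0.0051511*I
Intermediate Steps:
Y(k) = √(65 + k)
Y((84 + 142)*(-140 - 87))/(-43943) = √(65 + (84 + 142)*(-140 - 87))/(-43943) = √(65 + 226*(-227))*(-1/43943) = √(65 - 51302)*(-1/43943) = √(-51237)*(-1/43943) = (3*I*√5693)*(-1/43943) = -3*I*√5693/43943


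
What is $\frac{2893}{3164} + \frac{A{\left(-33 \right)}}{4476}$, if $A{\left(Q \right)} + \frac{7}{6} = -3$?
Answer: $\frac{19403827}{21243096} \approx 0.91342$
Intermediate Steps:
$A{\left(Q \right)} = - \frac{25}{6}$ ($A{\left(Q \right)} = - \frac{7}{6} - 3 = - \frac{25}{6}$)
$\frac{2893}{3164} + \frac{A{\left(-33 \right)}}{4476} = \frac{2893}{3164} - \frac{25}{6 \cdot 4476} = 2893 \cdot \frac{1}{3164} - \frac{25}{26856} = \frac{2893}{3164} - \frac{25}{26856} = \frac{19403827}{21243096}$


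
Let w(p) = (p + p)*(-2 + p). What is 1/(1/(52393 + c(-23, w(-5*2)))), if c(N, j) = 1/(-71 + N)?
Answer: 4924941/94 ≈ 52393.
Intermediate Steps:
w(p) = 2*p*(-2 + p) (w(p) = (2*p)*(-2 + p) = 2*p*(-2 + p))
1/(1/(52393 + c(-23, w(-5*2)))) = 1/(1/(52393 + 1/(-71 - 23))) = 1/(1/(52393 + 1/(-94))) = 1/(1/(52393 - 1/94)) = 1/(1/(4924941/94)) = 1/(94/4924941) = 4924941/94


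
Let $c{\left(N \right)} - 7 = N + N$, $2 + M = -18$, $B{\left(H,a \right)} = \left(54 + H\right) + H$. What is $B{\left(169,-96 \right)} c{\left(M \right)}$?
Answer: $-12936$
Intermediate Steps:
$B{\left(H,a \right)} = 54 + 2 H$
$M = -20$ ($M = -2 - 18 = -20$)
$c{\left(N \right)} = 7 + 2 N$ ($c{\left(N \right)} = 7 + \left(N + N\right) = 7 + 2 N$)
$B{\left(169,-96 \right)} c{\left(M \right)} = \left(54 + 2 \cdot 169\right) \left(7 + 2 \left(-20\right)\right) = \left(54 + 338\right) \left(7 - 40\right) = 392 \left(-33\right) = -12936$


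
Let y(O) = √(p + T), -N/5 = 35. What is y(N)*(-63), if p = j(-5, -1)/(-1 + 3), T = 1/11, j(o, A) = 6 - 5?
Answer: -63*√286/22 ≈ -48.428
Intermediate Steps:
N = -175 (N = -5*35 = -175)
j(o, A) = 1
T = 1/11 ≈ 0.090909
p = ½ (p = 1/(-1 + 3) = 1/2 = 1*(½) = ½ ≈ 0.50000)
y(O) = √286/22 (y(O) = √(½ + 1/11) = √(13/22) = √286/22)
y(N)*(-63) = (√286/22)*(-63) = -63*√286/22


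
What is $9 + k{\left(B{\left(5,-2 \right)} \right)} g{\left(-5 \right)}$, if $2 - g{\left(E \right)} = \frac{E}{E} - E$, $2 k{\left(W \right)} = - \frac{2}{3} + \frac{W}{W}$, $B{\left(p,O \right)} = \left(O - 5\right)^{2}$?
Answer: $\frac{25}{3} \approx 8.3333$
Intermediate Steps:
$B{\left(p,O \right)} = \left(-5 + O\right)^{2}$
$k{\left(W \right)} = \frac{1}{6}$ ($k{\left(W \right)} = \frac{- \frac{2}{3} + \frac{W}{W}}{2} = \frac{\left(-2\right) \frac{1}{3} + 1}{2} = \frac{- \frac{2}{3} + 1}{2} = \frac{1}{2} \cdot \frac{1}{3} = \frac{1}{6}$)
$g{\left(E \right)} = 1 + E$ ($g{\left(E \right)} = 2 - \left(\frac{E}{E} - E\right) = 2 - \left(1 - E\right) = 2 + \left(-1 + E\right) = 1 + E$)
$9 + k{\left(B{\left(5,-2 \right)} \right)} g{\left(-5 \right)} = 9 + \frac{1 - 5}{6} = 9 + \frac{1}{6} \left(-4\right) = 9 - \frac{2}{3} = \frac{25}{3}$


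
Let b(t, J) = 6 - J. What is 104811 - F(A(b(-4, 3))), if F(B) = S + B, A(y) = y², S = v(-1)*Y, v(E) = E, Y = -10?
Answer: 104792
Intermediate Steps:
S = 10 (S = -1*(-10) = 10)
F(B) = 10 + B
104811 - F(A(b(-4, 3))) = 104811 - (10 + (6 - 1*3)²) = 104811 - (10 + (6 - 3)²) = 104811 - (10 + 3²) = 104811 - (10 + 9) = 104811 - 1*19 = 104811 - 19 = 104792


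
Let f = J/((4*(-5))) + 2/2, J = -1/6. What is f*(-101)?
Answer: -12221/120 ≈ -101.84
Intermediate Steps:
J = -1/6 (J = -1*1/6 = -1/6 ≈ -0.16667)
f = 121/120 (f = -1/(6*(4*(-5))) + 2/2 = -1/6/(-20) + 2*(1/2) = -1/6*(-1/20) + 1 = 1/120 + 1 = 121/120 ≈ 1.0083)
f*(-101) = (121/120)*(-101) = -12221/120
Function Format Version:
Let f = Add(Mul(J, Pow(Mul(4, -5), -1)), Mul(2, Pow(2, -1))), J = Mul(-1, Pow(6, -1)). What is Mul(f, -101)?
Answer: Rational(-12221, 120) ≈ -101.84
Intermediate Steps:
J = Rational(-1, 6) (J = Mul(-1, Rational(1, 6)) = Rational(-1, 6) ≈ -0.16667)
f = Rational(121, 120) (f = Add(Mul(Rational(-1, 6), Pow(Mul(4, -5), -1)), Mul(2, Pow(2, -1))) = Add(Mul(Rational(-1, 6), Pow(-20, -1)), Mul(2, Rational(1, 2))) = Add(Mul(Rational(-1, 6), Rational(-1, 20)), 1) = Add(Rational(1, 120), 1) = Rational(121, 120) ≈ 1.0083)
Mul(f, -101) = Mul(Rational(121, 120), -101) = Rational(-12221, 120)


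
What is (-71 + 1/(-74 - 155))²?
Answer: 264387600/52441 ≈ 5041.6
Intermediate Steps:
(-71 + 1/(-74 - 155))² = (-71 + 1/(-229))² = (-71 - 1/229)² = (-16260/229)² = 264387600/52441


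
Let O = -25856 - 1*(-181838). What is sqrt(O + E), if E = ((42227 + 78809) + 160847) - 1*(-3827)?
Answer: 2*sqrt(110423) ≈ 664.60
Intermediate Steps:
O = 155982 (O = -25856 + 181838 = 155982)
E = 285710 (E = (121036 + 160847) + 3827 = 281883 + 3827 = 285710)
sqrt(O + E) = sqrt(155982 + 285710) = sqrt(441692) = 2*sqrt(110423)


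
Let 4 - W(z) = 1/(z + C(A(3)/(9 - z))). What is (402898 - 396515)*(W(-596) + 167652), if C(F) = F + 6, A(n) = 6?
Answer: 381983000095827/356944 ≈ 1.0701e+9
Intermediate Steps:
C(F) = 6 + F
W(z) = 4 - 1/(6 + z + 6/(9 - z)) (W(z) = 4 - 1/(z + (6 + 6/(9 - z))) = 4 - 1/(6 + z + 6/(9 - z)))
(402898 - 396515)*(W(-596) + 167652) = (402898 - 396515)*((-231 - 13*(-596) + 4*(-596)²)/(-60 + (-596)² - 3*(-596)) + 167652) = 6383*((-231 + 7748 + 4*355216)/(-60 + 355216 + 1788) + 167652) = 6383*((-231 + 7748 + 1420864)/356944 + 167652) = 6383*((1/356944)*1428381 + 167652) = 6383*(1428381/356944 + 167652) = 6383*(59843803869/356944) = 381983000095827/356944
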